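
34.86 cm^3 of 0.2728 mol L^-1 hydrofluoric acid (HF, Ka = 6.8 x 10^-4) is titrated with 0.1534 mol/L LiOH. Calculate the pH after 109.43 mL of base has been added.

n(acid) = 0.2728 x 0.03486 = 0.009510 mol; n(LiOH) added = 0.1534 x 0.1094 = 0.01679 mol.
Base is in excess by 0.01679 - 0.009510 = 0.007277 mol in a total volume of 0.1443 L.
[OH^-] = 0.007277/0.1443 = 0.05043 M, so pOH = 1.30 and pH = 14.00 - 1.30 = 12.70.

12.70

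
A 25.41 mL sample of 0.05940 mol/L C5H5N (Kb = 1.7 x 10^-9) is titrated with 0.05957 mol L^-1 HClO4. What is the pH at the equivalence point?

3.38

n(C5H5N) = 0.05940 x 0.02541 = 0.001509 mol; V(HClO4) at equivalence = 0.001509/0.05957 = 0.02534 L.
At equivalence the base is fully converted to C5H5NH+; total volume = 0.05075 L, so [C5H5NH+] = 0.001509/0.05075 = 0.02974 M.
Ka(C5H5NH+) = Kw/Kb = 1.0e-14 / 1.7 x 10^-9 = 5.88e-6.
[H^+] = sqrt(Ka x [C5H5NH+]) = sqrt(5.88e-6 x 0.02974) = 0.000418 M.
pH = -log(0.000418) = 3.38.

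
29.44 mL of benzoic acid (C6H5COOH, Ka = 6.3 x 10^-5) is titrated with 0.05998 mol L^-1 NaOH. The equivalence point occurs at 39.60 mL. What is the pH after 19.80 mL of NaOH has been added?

4.20

19.80 mL is exactly half the equivalence volume (39.60/2), i.e. the half-equivalence point.
There, n(HA) = n(A^-), so pH = pKa = -log(6.3 x 10^-5) = 4.20.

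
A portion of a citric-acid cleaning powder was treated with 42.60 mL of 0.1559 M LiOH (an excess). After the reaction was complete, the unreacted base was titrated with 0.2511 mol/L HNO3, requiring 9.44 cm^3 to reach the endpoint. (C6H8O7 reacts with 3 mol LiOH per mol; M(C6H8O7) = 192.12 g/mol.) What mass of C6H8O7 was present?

Total n(LiOH) added = 0.1559 x 0.04260 = 0.006641 mol.
n(HNO3) used = 0.2511 x 0.009440 = 0.002370 mol, which equals the excess n(LiOH).
So n(LiOH) consumed by the sample = 0.006641 - 0.002370 = 0.004271 mol.
n(C6H8O7) = 0.004271 / 3 = 0.001424 mol.
mass = 0.001424 mol x 192.12 g/mol = 0.274 g.

0.274 g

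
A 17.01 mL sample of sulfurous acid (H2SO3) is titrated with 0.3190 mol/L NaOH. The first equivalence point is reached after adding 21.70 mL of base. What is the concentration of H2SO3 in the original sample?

n(NaOH) = 0.3190 x 0.02170 = 0.006922 mol.
At the first equivalence point, 1 mol OH^- react per mol H2SO3, so n(H2SO3) = 0.006922 / 1 = 0.006922 mol.
[H2SO3] = 0.006922 / 0.01701 L = 0.407 M.

0.407 M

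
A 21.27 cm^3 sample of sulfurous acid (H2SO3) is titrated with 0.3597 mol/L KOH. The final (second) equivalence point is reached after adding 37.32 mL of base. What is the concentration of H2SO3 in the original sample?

0.316 M

n(KOH) = 0.3597 x 0.03732 = 0.01342 mol.
At the final (second) equivalence point, 2 mol OH^- react per mol H2SO3, so n(H2SO3) = 0.01342 / 2 = 0.006712 mol.
[H2SO3] = 0.006712 / 0.02127 L = 0.316 M.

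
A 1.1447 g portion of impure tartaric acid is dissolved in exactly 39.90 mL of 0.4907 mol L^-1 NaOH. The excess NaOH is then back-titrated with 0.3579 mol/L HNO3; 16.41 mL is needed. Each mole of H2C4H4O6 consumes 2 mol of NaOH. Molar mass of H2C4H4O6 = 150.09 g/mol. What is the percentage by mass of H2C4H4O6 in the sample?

89.9%

Total n(NaOH) added = 0.4907 x 0.03990 = 0.01958 mol.
n(HNO3) used = 0.3579 x 0.01641 = 0.005873 mol, which equals the excess n(NaOH).
So n(NaOH) consumed by the sample = 0.01958 - 0.005873 = 0.01371 mol.
n(H2C4H4O6) = 0.01371 / 2 = 0.006853 mol.
mass H2C4H4O6 = 0.006853 x 150.09 = 1.029 g, so %H2C4H4O6 = 1.029/1.1447 x 100 = 89.9%.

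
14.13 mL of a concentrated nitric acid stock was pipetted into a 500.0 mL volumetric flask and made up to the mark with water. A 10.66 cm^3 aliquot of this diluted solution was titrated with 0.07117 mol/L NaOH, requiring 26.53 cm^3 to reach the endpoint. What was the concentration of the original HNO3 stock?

n(NaOH) = 0.07117 x 0.02653 = 0.001888 mol.
n(HNO3) in the aliquot = 0.001888 mol.
[diluted HNO3] = 0.001888 / 0.01066 = 0.1771 M.
Dilution factor = 500.0/14.13 = 35.39, so [stock] = 0.1771 x 35.39 = 6.27 M.

6.27 M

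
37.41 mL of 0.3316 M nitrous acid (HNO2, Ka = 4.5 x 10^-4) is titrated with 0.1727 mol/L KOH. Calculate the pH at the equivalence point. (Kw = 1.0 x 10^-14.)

n(HNO2) = 0.3316 x 0.03741 = 0.01241 mol; V(KOH) at equivalence = 0.01241/0.1727 = 0.07183 L.
At equivalence all the acid is converted to NO2-; total volume = 0.03741 + 0.07183 = 0.1092 L, so [NO2-] = 0.01241/0.1092 = 0.1136 M.
Kb = Kw/Ka = 1.0e-14 / 4.5 x 10^-4 = 2.22e-11.
[OH^-] = sqrt(Kb x [NO2-]) = sqrt(2.22e-11 x 0.1136) = 1.59e-6 M.
pOH = 5.80, so pH = 14.00 - 5.80 = 8.20.

8.20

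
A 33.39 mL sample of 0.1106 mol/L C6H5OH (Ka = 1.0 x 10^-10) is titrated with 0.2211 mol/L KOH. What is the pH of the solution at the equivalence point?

n(C6H5OH) = 0.1106 x 0.03339 = 0.003693 mol; V(KOH) at equivalence = 0.003693/0.2211 = 0.01670 L.
At equivalence all the acid is converted to C6H5O-; total volume = 0.03339 + 0.01670 = 0.05009 L, so [C6H5O-] = 0.003693/0.05009 = 0.07372 M.
Kb = Kw/Ka = 1.0e-14 / 1.0 x 10^-10 = 0.000100.
[OH^-] = sqrt(Kb x [C6H5O-]) = sqrt(0.000100 x 0.07372) = 0.00272 M.
pOH = 2.57, so pH = 14.00 - 2.57 = 11.43.

11.43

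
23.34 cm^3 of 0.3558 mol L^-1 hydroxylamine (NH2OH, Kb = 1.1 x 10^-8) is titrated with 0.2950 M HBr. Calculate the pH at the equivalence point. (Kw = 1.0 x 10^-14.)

n(NH2OH) = 0.3558 x 0.02334 = 0.008304 mol; V(HBr) at equivalence = 0.008304/0.2950 = 0.02815 L.
At equivalence the base is fully converted to NH3OH+; total volume = 0.05149 L, so [NH3OH+] = 0.008304/0.05149 = 0.1613 M.
Ka(NH3OH+) = Kw/Kb = 1.0e-14 / 1.1 x 10^-8 = 9.09e-7.
[H^+] = sqrt(Ka x [NH3OH+]) = sqrt(9.09e-7 x 0.1613) = 0.000383 M.
pH = -log(0.000383) = 3.42.

3.42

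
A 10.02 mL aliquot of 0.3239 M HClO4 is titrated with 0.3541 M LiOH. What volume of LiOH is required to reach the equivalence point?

9.17 mL

n(HClO4) = 0.3239 mol/L x 0.01002 L = 0.003245 mol.
At equivalence n(LiOH) = n(HClO4) = 0.003245 mol.
V(LiOH) = 0.003245 / 0.3541 = 0.009165 L = 9.17 mL.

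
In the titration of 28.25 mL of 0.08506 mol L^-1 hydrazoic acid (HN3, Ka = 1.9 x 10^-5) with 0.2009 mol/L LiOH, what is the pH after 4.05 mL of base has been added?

Initial n(HN3) = 0.08506 x 0.02825 = 0.002403 mol.
n(LiOH) added = 0.2009 x 0.004050 = 0.0008136 mol, converting that many moles of HN3 to N3-.
Remaining n(HN3) = 0.001589 mol; n(N3-) = 0.0008136 mol.
By Henderson-Hasselbalch, pH = pKa + log([A^-]/[HA]) = 4.72 + log(0.0008136/0.001589) = 4.72 + (-0.29) = 4.43.

4.43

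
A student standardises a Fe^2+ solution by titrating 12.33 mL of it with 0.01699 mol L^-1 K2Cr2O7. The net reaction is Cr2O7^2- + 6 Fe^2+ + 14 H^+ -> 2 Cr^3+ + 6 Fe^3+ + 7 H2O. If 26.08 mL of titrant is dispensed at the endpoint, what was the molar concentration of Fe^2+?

0.216 M

n(K2Cr2O7) = 0.01699 x 0.02608 = 0.0004431 mol.
From the balanced equation, 1 mol K2Cr2O7 reacts with 6 mol Fe^2+, so n(Fe^2+) = 0.0004431 x 6/1 = 0.002659 mol.
[Fe^2+] = 0.002659 / 0.01233 L = 0.216 M.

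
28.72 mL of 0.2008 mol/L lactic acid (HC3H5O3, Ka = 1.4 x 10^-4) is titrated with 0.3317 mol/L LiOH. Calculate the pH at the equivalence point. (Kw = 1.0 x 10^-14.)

n(HC3H5O3) = 0.2008 x 0.02872 = 0.005767 mol; V(LiOH) at equivalence = 0.005767/0.3317 = 0.01739 L.
At equivalence all the acid is converted to C3H5O3-; total volume = 0.02872 + 0.01739 = 0.04611 L, so [C3H5O3-] = 0.005767/0.04611 = 0.1251 M.
Kb = Kw/Ka = 1.0e-14 / 1.4 x 10^-4 = 7.14e-11.
[OH^-] = sqrt(Kb x [C3H5O3-]) = sqrt(7.14e-11 x 0.1251) = 2.99e-6 M.
pOH = 5.52, so pH = 14.00 - 5.52 = 8.48.

8.48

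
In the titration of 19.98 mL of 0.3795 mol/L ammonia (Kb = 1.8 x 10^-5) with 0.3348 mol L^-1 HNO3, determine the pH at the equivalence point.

n(NH3) = 0.3795 x 0.01998 = 0.007582 mol; V(HNO3) at equivalence = 0.007582/0.3348 = 0.02265 L.
At equivalence the base is fully converted to NH4+; total volume = 0.04263 L, so [NH4+] = 0.007582/0.04263 = 0.1779 M.
Ka(NH4+) = Kw/Kb = 1.0e-14 / 1.8 x 10^-5 = 5.56e-10.
[H^+] = sqrt(Ka x [NH4+]) = sqrt(5.56e-10 x 0.1779) = 9.94e-6 M.
pH = -log(9.94e-6) = 5.00.

5.00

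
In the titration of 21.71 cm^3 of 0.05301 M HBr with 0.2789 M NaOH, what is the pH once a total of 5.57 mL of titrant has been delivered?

n(acid) = 0.05301 x 0.02171 = 0.001151 mol; n(NaOH) added = 0.2789 x 0.005570 = 0.001553 mol.
Base is in excess by 0.001553 - 0.001151 = 0.0004026 mol in a total volume of 0.02728 L.
[OH^-] = 0.0004026/0.02728 = 0.01476 M, so pOH = 1.83 and pH = 14.00 - 1.83 = 12.17.

12.17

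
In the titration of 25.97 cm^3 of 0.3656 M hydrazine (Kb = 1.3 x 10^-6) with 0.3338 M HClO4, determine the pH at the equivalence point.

n(N2H4) = 0.3656 x 0.02597 = 0.009495 mol; V(HClO4) at equivalence = 0.009495/0.3338 = 0.02844 L.
At equivalence the base is fully converted to N2H5+; total volume = 0.05441 L, so [N2H5+] = 0.009495/0.05441 = 0.1745 M.
Ka(N2H5+) = Kw/Kb = 1.0e-14 / 1.3 x 10^-6 = 7.69e-9.
[H^+] = sqrt(Ka x [N2H5+]) = sqrt(7.69e-9 x 0.1745) = 3.66e-5 M.
pH = -log(3.66e-5) = 4.44.

4.44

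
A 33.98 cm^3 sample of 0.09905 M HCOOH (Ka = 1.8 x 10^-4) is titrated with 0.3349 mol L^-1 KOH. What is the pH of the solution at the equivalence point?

n(HCOOH) = 0.09905 x 0.03398 = 0.003366 mol; V(KOH) at equivalence = 0.003366/0.3349 = 0.01005 L.
At equivalence all the acid is converted to HCOO-; total volume = 0.03398 + 0.01005 = 0.04403 L, so [HCOO-] = 0.003366/0.04403 = 0.07644 M.
Kb = Kw/Ka = 1.0e-14 / 1.8 x 10^-4 = 5.56e-11.
[OH^-] = sqrt(Kb x [HCOO-]) = sqrt(5.56e-11 x 0.07644) = 2.06e-6 M.
pOH = 5.69, so pH = 14.00 - 5.69 = 8.31.

8.31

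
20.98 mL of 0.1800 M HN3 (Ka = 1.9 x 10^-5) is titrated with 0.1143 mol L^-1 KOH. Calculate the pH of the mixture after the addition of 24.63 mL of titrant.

5.19

Initial n(HN3) = 0.1800 x 0.02098 = 0.003776 mol.
n(KOH) added = 0.1143 x 0.02463 = 0.002815 mol, converting that many moles of HN3 to N3-.
Remaining n(HN3) = 0.0009612 mol; n(N3-) = 0.002815 mol.
By Henderson-Hasselbalch, pH = pKa + log([A^-]/[HA]) = 4.72 + log(0.002815/0.0009612) = 4.72 + (+0.47) = 5.19.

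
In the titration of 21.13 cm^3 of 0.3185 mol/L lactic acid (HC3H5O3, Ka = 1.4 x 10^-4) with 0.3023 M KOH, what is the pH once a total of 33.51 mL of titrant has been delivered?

n(acid) = 0.3185 x 0.02113 = 0.006730 mol; n(KOH) added = 0.3023 x 0.03351 = 0.01013 mol.
Base is in excess by 0.01013 - 0.006730 = 0.003400 mol in a total volume of 0.05464 L.
[OH^-] = 0.003400/0.05464 = 0.06223 M, so pOH = 1.21 and pH = 14.00 - 1.21 = 12.79.

12.79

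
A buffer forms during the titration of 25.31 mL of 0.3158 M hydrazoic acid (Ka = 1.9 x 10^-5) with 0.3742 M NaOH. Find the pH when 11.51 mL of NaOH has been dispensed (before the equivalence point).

Initial n(HN3) = 0.3158 x 0.02531 = 0.007993 mol.
n(NaOH) added = 0.3742 x 0.01151 = 0.004307 mol, converting that many moles of HN3 to N3-.
Remaining n(HN3) = 0.003686 mol; n(N3-) = 0.004307 mol.
By Henderson-Hasselbalch, pH = pKa + log([A^-]/[HA]) = 4.72 + log(0.004307/0.003686) = 4.72 + (+0.07) = 4.79.

4.79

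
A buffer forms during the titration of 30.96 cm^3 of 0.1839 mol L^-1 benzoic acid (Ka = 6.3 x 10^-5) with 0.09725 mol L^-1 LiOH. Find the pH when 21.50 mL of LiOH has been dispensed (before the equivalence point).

Initial n(C6H5COOH) = 0.1839 x 0.03096 = 0.005694 mol.
n(LiOH) added = 0.09725 x 0.02150 = 0.002091 mol, converting that many moles of C6H5COOH to C6H5COO-.
Remaining n(C6H5COOH) = 0.003603 mol; n(C6H5COO-) = 0.002091 mol.
By Henderson-Hasselbalch, pH = pKa + log([A^-]/[HA]) = 4.20 + log(0.002091/0.003603) = 4.20 + (-0.24) = 3.96.

3.96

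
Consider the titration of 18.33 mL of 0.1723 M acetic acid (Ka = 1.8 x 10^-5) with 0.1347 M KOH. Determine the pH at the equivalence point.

n(CH3COOH) = 0.1723 x 0.01833 = 0.003158 mol; V(KOH) at equivalence = 0.003158/0.1347 = 0.02345 L.
At equivalence all the acid is converted to CH3COO-; total volume = 0.01833 + 0.02345 = 0.04178 L, so [CH3COO-] = 0.003158/0.04178 = 0.07560 M.
Kb = Kw/Ka = 1.0e-14 / 1.8 x 10^-5 = 5.56e-10.
[OH^-] = sqrt(Kb x [CH3COO-]) = sqrt(5.56e-10 x 0.07560) = 6.48e-6 M.
pOH = 5.19, so pH = 14.00 - 5.19 = 8.81.

8.81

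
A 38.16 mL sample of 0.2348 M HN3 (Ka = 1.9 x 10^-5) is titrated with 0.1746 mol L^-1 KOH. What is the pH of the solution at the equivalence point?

n(HN3) = 0.2348 x 0.03816 = 0.008960 mol; V(KOH) at equivalence = 0.008960/0.1746 = 0.05132 L.
At equivalence all the acid is converted to N3-; total volume = 0.03816 + 0.05132 = 0.08948 L, so [N3-] = 0.008960/0.08948 = 0.1001 M.
Kb = Kw/Ka = 1.0e-14 / 1.9 x 10^-5 = 5.26e-10.
[OH^-] = sqrt(Kb x [N3-]) = sqrt(5.26e-10 x 0.1001) = 7.26e-6 M.
pOH = 5.14, so pH = 14.00 - 5.14 = 8.86.

8.86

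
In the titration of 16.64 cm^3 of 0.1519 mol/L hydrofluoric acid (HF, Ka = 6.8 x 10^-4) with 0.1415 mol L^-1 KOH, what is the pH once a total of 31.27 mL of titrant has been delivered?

n(acid) = 0.1519 x 0.01664 = 0.002528 mol; n(KOH) added = 0.1415 x 0.03127 = 0.004425 mol.
Base is in excess by 0.004425 - 0.002528 = 0.001897 mol in a total volume of 0.04791 L.
[OH^-] = 0.001897/0.04791 = 0.03960 M, so pOH = 1.40 and pH = 14.00 - 1.40 = 12.60.

12.60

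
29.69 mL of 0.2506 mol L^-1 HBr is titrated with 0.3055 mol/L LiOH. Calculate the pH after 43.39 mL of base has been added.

12.90

n(acid) = 0.2506 x 0.02969 = 0.007440 mol; n(LiOH) added = 0.3055 x 0.04339 = 0.01326 mol.
Base is in excess by 0.01326 - 0.007440 = 0.005815 mol in a total volume of 0.07308 L.
[OH^-] = 0.005815/0.07308 = 0.07957 M, so pOH = 1.10 and pH = 14.00 - 1.10 = 12.90.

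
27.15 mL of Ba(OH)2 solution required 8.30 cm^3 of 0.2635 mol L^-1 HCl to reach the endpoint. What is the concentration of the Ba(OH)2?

0.0403 M

n(HCl) delivered = 0.2635 x 0.008300 = 0.002187 mol.
The reaction is 1 Ba(OH)2 + 2 HCl, so n(Ba(OH)2) = 0.002187 x 1/2 = 0.001094 mol.
[Ba(OH)2] = 0.001094 mol / 0.02715 L = 0.0403 M.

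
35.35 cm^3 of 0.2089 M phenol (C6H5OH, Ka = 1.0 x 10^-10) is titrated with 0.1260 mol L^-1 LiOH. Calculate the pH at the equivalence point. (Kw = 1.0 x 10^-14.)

11.45

n(C6H5OH) = 0.2089 x 0.03535 = 0.007385 mol; V(LiOH) at equivalence = 0.007385/0.1260 = 0.05861 L.
At equivalence all the acid is converted to C6H5O-; total volume = 0.03535 + 0.05861 = 0.09396 L, so [C6H5O-] = 0.007385/0.09396 = 0.07859 M.
Kb = Kw/Ka = 1.0e-14 / 1.0 x 10^-10 = 0.000100.
[OH^-] = sqrt(Kb x [C6H5O-]) = sqrt(0.000100 x 0.07859) = 0.00280 M.
pOH = 2.55, so pH = 14.00 - 2.55 = 11.45.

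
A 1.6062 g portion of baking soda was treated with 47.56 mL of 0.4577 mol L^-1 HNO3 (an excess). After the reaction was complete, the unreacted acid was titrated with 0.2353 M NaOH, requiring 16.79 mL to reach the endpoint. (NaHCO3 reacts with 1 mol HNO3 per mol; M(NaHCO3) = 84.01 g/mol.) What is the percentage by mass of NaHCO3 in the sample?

Total n(HNO3) added = 0.4577 x 0.04756 = 0.02177 mol.
n(NaOH) used = 0.2353 x 0.01679 = 0.003951 mol, which equals the excess n(HNO3).
So n(HNO3) consumed by the sample = 0.02177 - 0.003951 = 0.01782 mol.
n(NaHCO3) = 0.01782 / 1 = 0.01782 mol.
mass NaHCO3 = 0.01782 x 84.01 = 1.497 g, so %NaHCO3 = 1.497/1.6062 x 100 = 93.2%.

93.2%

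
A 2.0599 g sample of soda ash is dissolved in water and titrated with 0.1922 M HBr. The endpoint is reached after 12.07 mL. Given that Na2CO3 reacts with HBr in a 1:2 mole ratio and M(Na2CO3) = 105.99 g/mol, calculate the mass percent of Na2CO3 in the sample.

n(HBr) = 0.1922 x 0.01207 = 0.002320 mol.
n(Na2CO3) = 0.002320 / 2 = 0.001160 mol.
mass of Na2CO3 = 0.001160 x 105.99 = 0.1229 g.
% purity = 0.1229 / 2.0599 x 100 = 5.97%.

5.97%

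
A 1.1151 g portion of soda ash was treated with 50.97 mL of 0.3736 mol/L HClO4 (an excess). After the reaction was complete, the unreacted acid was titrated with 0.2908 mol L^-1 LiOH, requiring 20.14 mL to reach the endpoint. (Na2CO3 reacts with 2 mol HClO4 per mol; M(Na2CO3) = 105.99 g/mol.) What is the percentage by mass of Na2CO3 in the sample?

Total n(HClO4) added = 0.3736 x 0.05097 = 0.01904 mol.
n(LiOH) used = 0.2908 x 0.02014 = 0.005857 mol, which equals the excess n(HClO4).
So n(HClO4) consumed by the sample = 0.01904 - 0.005857 = 0.01319 mol.
n(Na2CO3) = 0.01319 / 2 = 0.006593 mol.
mass Na2CO3 = 0.006593 x 105.99 = 0.6988 g, so %Na2CO3 = 0.6988/1.1151 x 100 = 62.7%.

62.7%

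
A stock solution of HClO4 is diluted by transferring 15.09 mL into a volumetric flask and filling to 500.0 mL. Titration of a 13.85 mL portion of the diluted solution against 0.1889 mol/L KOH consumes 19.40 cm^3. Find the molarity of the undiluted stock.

n(KOH) = 0.1889 x 0.01940 = 0.003665 mol.
n(HClO4) in the aliquot = 0.003665 mol.
[diluted HClO4] = 0.003665 / 0.01385 = 0.2646 M.
Dilution factor = 500.0/15.09 = 33.13, so [stock] = 0.2646 x 33.13 = 8.77 M.

8.77 M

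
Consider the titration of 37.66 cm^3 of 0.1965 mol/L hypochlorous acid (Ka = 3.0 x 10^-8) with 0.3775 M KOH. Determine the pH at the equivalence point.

10.32

n(HClO) = 0.1965 x 0.03766 = 0.007400 mol; V(KOH) at equivalence = 0.007400/0.3775 = 0.01960 L.
At equivalence all the acid is converted to ClO-; total volume = 0.03766 + 0.01960 = 0.05726 L, so [ClO-] = 0.007400/0.05726 = 0.1292 M.
Kb = Kw/Ka = 1.0e-14 / 3.0 x 10^-8 = 3.33e-7.
[OH^-] = sqrt(Kb x [ClO-]) = sqrt(3.33e-7 x 0.1292) = 0.000208 M.
pOH = 3.68, so pH = 14.00 - 3.68 = 10.32.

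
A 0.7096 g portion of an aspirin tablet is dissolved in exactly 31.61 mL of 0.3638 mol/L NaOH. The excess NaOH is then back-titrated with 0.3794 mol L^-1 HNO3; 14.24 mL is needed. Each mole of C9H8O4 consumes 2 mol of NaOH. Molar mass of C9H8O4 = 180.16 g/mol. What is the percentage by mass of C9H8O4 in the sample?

Total n(NaOH) added = 0.3638 x 0.03161 = 0.01150 mol.
n(HNO3) used = 0.3794 x 0.01424 = 0.005403 mol, which equals the excess n(NaOH).
So n(NaOH) consumed by the sample = 0.01150 - 0.005403 = 0.006097 mol.
n(C9H8O4) = 0.006097 / 2 = 0.003049 mol.
mass C9H8O4 = 0.003049 x 180.16 = 0.5492 g, so %C9H8O4 = 0.5492/0.7096 x 100 = 77.4%.

77.4%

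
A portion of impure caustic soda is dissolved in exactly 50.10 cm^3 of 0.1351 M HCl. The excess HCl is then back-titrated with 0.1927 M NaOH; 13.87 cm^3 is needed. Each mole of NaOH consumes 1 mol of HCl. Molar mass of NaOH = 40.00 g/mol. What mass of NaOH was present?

Total n(HCl) added = 0.1351 x 0.05010 = 0.006769 mol.
n(NaOH) used = 0.1927 x 0.01387 = 0.002673 mol, which equals the excess n(HCl).
So n(HCl) consumed by the sample = 0.006769 - 0.002673 = 0.004096 mol.
n(NaOH) = 0.004096 / 1 = 0.004096 mol.
mass = 0.004096 mol x 40.00 g/mol = 0.164 g.

0.164 g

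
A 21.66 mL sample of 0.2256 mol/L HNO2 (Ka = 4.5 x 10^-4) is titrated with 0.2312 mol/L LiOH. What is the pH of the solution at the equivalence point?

8.20

n(HNO2) = 0.2256 x 0.02166 = 0.004886 mol; V(LiOH) at equivalence = 0.004886/0.2312 = 0.02114 L.
At equivalence all the acid is converted to NO2-; total volume = 0.02166 + 0.02114 = 0.04280 L, so [NO2-] = 0.004886/0.04280 = 0.1142 M.
Kb = Kw/Ka = 1.0e-14 / 4.5 x 10^-4 = 2.22e-11.
[OH^-] = sqrt(Kb x [NO2-]) = sqrt(2.22e-11 x 0.1142) = 1.59e-6 M.
pOH = 5.80, so pH = 14.00 - 5.80 = 8.20.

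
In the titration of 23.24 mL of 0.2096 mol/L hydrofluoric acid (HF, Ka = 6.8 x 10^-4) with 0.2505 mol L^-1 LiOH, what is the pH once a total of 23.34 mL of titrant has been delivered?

12.32

n(acid) = 0.2096 x 0.02324 = 0.004871 mol; n(LiOH) added = 0.2505 x 0.02334 = 0.005847 mol.
Base is in excess by 0.005847 - 0.004871 = 0.0009756 mol in a total volume of 0.04658 L.
[OH^-] = 0.0009756/0.04658 = 0.02094 M, so pOH = 1.68 and pH = 14.00 - 1.68 = 12.32.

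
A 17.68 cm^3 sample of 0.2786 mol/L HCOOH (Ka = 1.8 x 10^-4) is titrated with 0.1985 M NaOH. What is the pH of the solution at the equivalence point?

8.40

n(HCOOH) = 0.2786 x 0.01768 = 0.004926 mol; V(NaOH) at equivalence = 0.004926/0.1985 = 0.02481 L.
At equivalence all the acid is converted to HCOO-; total volume = 0.01768 + 0.02481 = 0.04249 L, so [HCOO-] = 0.004926/0.04249 = 0.1159 M.
Kb = Kw/Ka = 1.0e-14 / 1.8 x 10^-4 = 5.56e-11.
[OH^-] = sqrt(Kb x [HCOO-]) = sqrt(5.56e-11 x 0.1159) = 2.54e-6 M.
pOH = 5.60, so pH = 14.00 - 5.60 = 8.40.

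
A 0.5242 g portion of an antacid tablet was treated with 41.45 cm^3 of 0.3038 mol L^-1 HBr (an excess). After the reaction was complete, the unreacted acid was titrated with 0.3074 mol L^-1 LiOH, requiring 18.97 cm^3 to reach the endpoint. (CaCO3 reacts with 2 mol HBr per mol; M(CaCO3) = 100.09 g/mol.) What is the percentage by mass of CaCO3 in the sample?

64.5%

Total n(HBr) added = 0.3038 x 0.04145 = 0.01259 mol.
n(LiOH) used = 0.3074 x 0.01897 = 0.005831 mol, which equals the excess n(HBr).
So n(HBr) consumed by the sample = 0.01259 - 0.005831 = 0.006761 mol.
n(CaCO3) = 0.006761 / 2 = 0.003381 mol.
mass CaCO3 = 0.003381 x 100.09 = 0.3384 g, so %CaCO3 = 0.3384/0.5242 x 100 = 64.5%.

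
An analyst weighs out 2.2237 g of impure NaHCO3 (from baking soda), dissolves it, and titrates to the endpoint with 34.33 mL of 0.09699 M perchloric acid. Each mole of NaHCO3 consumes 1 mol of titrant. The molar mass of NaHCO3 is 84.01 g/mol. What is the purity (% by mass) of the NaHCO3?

n(HClO4) = 0.09699 x 0.03433 = 0.003330 mol.
n(NaHCO3) = 0.003330 / 1 = 0.003330 mol.
mass of NaHCO3 = 0.003330 x 84.01 = 0.2797 g.
% purity = 0.2797 / 2.2237 x 100 = 12.6%.

12.6%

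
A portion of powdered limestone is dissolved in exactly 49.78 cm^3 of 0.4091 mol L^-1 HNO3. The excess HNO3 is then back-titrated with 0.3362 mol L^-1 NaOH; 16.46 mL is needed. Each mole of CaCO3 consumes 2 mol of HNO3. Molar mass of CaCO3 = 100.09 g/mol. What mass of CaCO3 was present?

0.742 g

Total n(HNO3) added = 0.4091 x 0.04978 = 0.02036 mol.
n(NaOH) used = 0.3362 x 0.01646 = 0.005534 mol, which equals the excess n(HNO3).
So n(HNO3) consumed by the sample = 0.02036 - 0.005534 = 0.01483 mol.
n(CaCO3) = 0.01483 / 2 = 0.007416 mol.
mass = 0.007416 mol x 100.09 g/mol = 0.742 g.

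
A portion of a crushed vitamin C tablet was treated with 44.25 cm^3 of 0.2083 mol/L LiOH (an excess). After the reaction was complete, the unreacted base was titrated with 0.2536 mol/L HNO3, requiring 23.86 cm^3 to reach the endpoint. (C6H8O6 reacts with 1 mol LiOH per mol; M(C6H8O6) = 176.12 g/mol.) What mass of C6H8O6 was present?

0.558 g

Total n(LiOH) added = 0.2083 x 0.04425 = 0.009217 mol.
n(HNO3) used = 0.2536 x 0.02386 = 0.006051 mol, which equals the excess n(LiOH).
So n(LiOH) consumed by the sample = 0.009217 - 0.006051 = 0.003166 mol.
n(C6H8O6) = 0.003166 / 1 = 0.003166 mol.
mass = 0.003166 mol x 176.12 g/mol = 0.558 g.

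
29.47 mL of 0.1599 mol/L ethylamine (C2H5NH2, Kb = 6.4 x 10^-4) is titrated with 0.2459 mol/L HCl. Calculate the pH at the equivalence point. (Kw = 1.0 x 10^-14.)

5.91

n(C2H5NH2) = 0.1599 x 0.02947 = 0.004712 mol; V(HCl) at equivalence = 0.004712/0.2459 = 0.01916 L.
At equivalence the base is fully converted to C2H5NH3+; total volume = 0.04863 L, so [C2H5NH3+] = 0.004712/0.04863 = 0.09689 M.
Ka(C2H5NH3+) = Kw/Kb = 1.0e-14 / 6.4 x 10^-4 = 1.56e-11.
[H^+] = sqrt(Ka x [C2H5NH3+]) = sqrt(1.56e-11 x 0.09689) = 1.23e-6 M.
pH = -log(1.23e-6) = 5.91.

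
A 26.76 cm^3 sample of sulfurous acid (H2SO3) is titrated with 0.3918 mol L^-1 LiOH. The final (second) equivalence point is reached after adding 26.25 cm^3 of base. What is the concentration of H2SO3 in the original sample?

n(LiOH) = 0.3918 x 0.02625 = 0.01028 mol.
At the final (second) equivalence point, 2 mol OH^- react per mol H2SO3, so n(H2SO3) = 0.01028 / 2 = 0.005142 mol.
[H2SO3] = 0.005142 / 0.02676 L = 0.192 M.

0.192 M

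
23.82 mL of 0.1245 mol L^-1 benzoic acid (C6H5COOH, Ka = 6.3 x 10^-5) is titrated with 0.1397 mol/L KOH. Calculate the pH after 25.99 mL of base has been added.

12.13

n(acid) = 0.1245 x 0.02382 = 0.002966 mol; n(KOH) added = 0.1397 x 0.02599 = 0.003631 mol.
Base is in excess by 0.003631 - 0.002966 = 0.0006652 mol in a total volume of 0.04981 L.
[OH^-] = 0.0006652/0.04981 = 0.01336 M, so pOH = 1.87 and pH = 14.00 - 1.87 = 12.13.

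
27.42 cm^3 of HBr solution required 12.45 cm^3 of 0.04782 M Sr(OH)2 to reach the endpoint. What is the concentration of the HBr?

n(Sr(OH)2) delivered = 0.04782 x 0.01245 = 0.0005954 mol.
The reaction is 2 HBr + 1 Sr(OH)2, so n(HBr) = 0.0005954 x 2/1 = 0.001191 mol.
[HBr] = 0.001191 mol / 0.02742 L = 0.0434 M.

0.0434 M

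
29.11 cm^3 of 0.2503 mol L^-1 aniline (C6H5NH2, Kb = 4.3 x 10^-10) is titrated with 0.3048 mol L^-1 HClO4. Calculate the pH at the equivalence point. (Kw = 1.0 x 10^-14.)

2.75

n(C6H5NH2) = 0.2503 x 0.02911 = 0.007286 mol; V(HClO4) at equivalence = 0.007286/0.3048 = 0.02390 L.
At equivalence the base is fully converted to C6H5NH3+; total volume = 0.05301 L, so [C6H5NH3+] = 0.007286/0.05301 = 0.1374 M.
Ka(C6H5NH3+) = Kw/Kb = 1.0e-14 / 4.3 x 10^-10 = 2.33e-5.
[H^+] = sqrt(Ka x [C6H5NH3+]) = sqrt(2.33e-5 x 0.1374) = 0.00179 M.
pH = -log(0.00179) = 2.75.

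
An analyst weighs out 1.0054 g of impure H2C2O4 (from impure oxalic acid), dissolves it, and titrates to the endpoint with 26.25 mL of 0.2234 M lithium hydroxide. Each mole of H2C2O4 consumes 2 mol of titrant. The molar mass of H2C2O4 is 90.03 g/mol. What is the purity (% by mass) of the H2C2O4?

26.3%

n(LiOH) = 0.2234 x 0.02625 = 0.005864 mol.
n(H2C2O4) = 0.005864 / 2 = 0.002932 mol.
mass of H2C2O4 = 0.002932 x 90.03 = 0.2640 g.
% purity = 0.2640 / 1.0054 x 100 = 26.3%.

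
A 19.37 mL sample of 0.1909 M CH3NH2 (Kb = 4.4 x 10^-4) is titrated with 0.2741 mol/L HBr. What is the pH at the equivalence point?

5.80

n(CH3NH2) = 0.1909 x 0.01937 = 0.003698 mol; V(HBr) at equivalence = 0.003698/0.2741 = 0.01349 L.
At equivalence the base is fully converted to CH3NH3+; total volume = 0.03286 L, so [CH3NH3+] = 0.003698/0.03286 = 0.1125 M.
Ka(CH3NH3+) = Kw/Kb = 1.0e-14 / 4.4 x 10^-4 = 2.27e-11.
[H^+] = sqrt(Ka x [CH3NH3+]) = sqrt(2.27e-11 x 0.1125) = 1.60e-6 M.
pH = -log(1.60e-6) = 5.80.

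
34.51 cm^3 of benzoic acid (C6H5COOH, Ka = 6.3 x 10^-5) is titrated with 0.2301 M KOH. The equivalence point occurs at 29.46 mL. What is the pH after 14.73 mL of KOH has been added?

4.20

14.73 mL is exactly half the equivalence volume (29.46/2), i.e. the half-equivalence point.
There, n(HA) = n(A^-), so pH = pKa = -log(6.3 x 10^-5) = 4.20.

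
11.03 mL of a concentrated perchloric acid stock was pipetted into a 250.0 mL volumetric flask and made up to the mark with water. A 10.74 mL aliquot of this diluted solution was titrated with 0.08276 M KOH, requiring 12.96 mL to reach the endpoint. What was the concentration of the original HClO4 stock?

2.26 M

n(KOH) = 0.08276 x 0.01296 = 0.001073 mol.
n(HClO4) in the aliquot = 0.001073 mol.
[diluted HClO4] = 0.001073 / 0.01074 = 0.09987 M.
Dilution factor = 250.0/11.03 = 22.67, so [stock] = 0.09987 x 22.67 = 2.26 M.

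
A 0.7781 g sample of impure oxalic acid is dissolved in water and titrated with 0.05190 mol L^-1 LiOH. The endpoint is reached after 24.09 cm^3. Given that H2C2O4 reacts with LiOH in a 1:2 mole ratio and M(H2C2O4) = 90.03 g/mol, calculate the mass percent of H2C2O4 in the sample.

7.23%

n(LiOH) = 0.05190 x 0.02409 = 0.001250 mol.
n(H2C2O4) = 0.001250 / 2 = 0.0006251 mol.
mass of H2C2O4 = 0.0006251 x 90.03 = 0.05628 g.
% purity = 0.05628 / 0.7781 x 100 = 7.23%.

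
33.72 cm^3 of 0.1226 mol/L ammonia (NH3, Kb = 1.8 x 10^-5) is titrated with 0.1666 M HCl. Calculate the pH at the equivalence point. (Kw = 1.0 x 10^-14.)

5.20

n(NH3) = 0.1226 x 0.03372 = 0.004134 mol; V(HCl) at equivalence = 0.004134/0.1666 = 0.02481 L.
At equivalence the base is fully converted to NH4+; total volume = 0.05853 L, so [NH4+] = 0.004134/0.05853 = 0.07063 M.
Ka(NH4+) = Kw/Kb = 1.0e-14 / 1.8 x 10^-5 = 5.56e-10.
[H^+] = sqrt(Ka x [NH4+]) = sqrt(5.56e-10 x 0.07063) = 6.26e-6 M.
pH = -log(6.26e-6) = 5.20.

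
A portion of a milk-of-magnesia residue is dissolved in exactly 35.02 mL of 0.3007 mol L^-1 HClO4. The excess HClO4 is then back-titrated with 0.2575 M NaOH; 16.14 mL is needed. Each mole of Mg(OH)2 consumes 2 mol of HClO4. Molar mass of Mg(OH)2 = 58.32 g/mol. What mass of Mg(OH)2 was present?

Total n(HClO4) added = 0.3007 x 0.03502 = 0.01053 mol.
n(NaOH) used = 0.2575 x 0.01614 = 0.004156 mol, which equals the excess n(HClO4).
So n(HClO4) consumed by the sample = 0.01053 - 0.004156 = 0.006374 mol.
n(Mg(OH)2) = 0.006374 / 2 = 0.003187 mol.
mass = 0.003187 mol x 58.32 g/mol = 0.186 g.

0.186 g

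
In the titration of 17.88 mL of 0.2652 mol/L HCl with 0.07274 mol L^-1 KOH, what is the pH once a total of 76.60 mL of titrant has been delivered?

11.94

n(acid) = 0.2652 x 0.01788 = 0.004742 mol; n(KOH) added = 0.07274 x 0.07660 = 0.005572 mol.
Base is in excess by 0.005572 - 0.004742 = 0.0008301 mol in a total volume of 0.09448 L.
[OH^-] = 0.0008301/0.09448 = 0.008786 M, so pOH = 2.06 and pH = 14.00 - 2.06 = 11.94.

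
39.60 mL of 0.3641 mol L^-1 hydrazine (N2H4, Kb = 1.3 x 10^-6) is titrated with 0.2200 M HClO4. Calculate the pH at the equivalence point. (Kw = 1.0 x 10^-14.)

4.49

n(N2H4) = 0.3641 x 0.03960 = 0.01442 mol; V(HClO4) at equivalence = 0.01442/0.2200 = 0.06554 L.
At equivalence the base is fully converted to N2H5+; total volume = 0.1051 L, so [N2H5+] = 0.01442/0.1051 = 0.1371 M.
Ka(N2H5+) = Kw/Kb = 1.0e-14 / 1.3 x 10^-6 = 7.69e-9.
[H^+] = sqrt(Ka x [N2H5+]) = sqrt(7.69e-9 x 0.1371) = 3.25e-5 M.
pH = -log(3.25e-5) = 4.49.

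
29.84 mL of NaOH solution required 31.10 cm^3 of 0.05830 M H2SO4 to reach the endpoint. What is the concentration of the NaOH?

n(H2SO4) delivered = 0.05830 x 0.03110 = 0.001813 mol.
The reaction is 2 NaOH + 1 H2SO4, so n(NaOH) = 0.001813 x 2/1 = 0.003626 mol.
[NaOH] = 0.003626 mol / 0.02984 L = 0.122 M.

0.122 M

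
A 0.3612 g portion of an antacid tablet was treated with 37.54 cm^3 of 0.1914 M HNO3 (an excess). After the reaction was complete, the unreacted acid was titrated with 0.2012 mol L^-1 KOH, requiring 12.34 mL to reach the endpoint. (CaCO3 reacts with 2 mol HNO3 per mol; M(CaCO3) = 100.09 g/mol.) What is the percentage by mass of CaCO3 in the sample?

65.2%

Total n(HNO3) added = 0.1914 x 0.03754 = 0.007185 mol.
n(KOH) used = 0.2012 x 0.01234 = 0.002483 mol, which equals the excess n(HNO3).
So n(HNO3) consumed by the sample = 0.007185 - 0.002483 = 0.004702 mol.
n(CaCO3) = 0.004702 / 2 = 0.002351 mol.
mass CaCO3 = 0.002351 x 100.09 = 0.2353 g, so %CaCO3 = 0.2353/0.3612 x 100 = 65.2%.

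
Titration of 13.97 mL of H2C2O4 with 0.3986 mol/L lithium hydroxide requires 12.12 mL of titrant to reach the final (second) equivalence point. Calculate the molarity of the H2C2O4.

0.173 M

n(LiOH) = 0.3986 x 0.01212 = 0.004831 mol.
At the final (second) equivalence point, 2 mol OH^- react per mol H2C2O4, so n(H2C2O4) = 0.004831 / 2 = 0.002416 mol.
[H2C2O4] = 0.002416 / 0.01397 L = 0.173 M.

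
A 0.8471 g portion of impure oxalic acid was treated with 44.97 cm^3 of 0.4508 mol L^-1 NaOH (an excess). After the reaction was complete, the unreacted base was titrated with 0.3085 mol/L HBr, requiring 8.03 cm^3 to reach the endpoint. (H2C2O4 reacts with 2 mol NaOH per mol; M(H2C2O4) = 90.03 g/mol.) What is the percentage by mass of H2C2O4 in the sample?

Total n(NaOH) added = 0.4508 x 0.04497 = 0.02027 mol.
n(HBr) used = 0.3085 x 0.008030 = 0.002477 mol, which equals the excess n(NaOH).
So n(NaOH) consumed by the sample = 0.02027 - 0.002477 = 0.01780 mol.
n(H2C2O4) = 0.01780 / 2 = 0.008898 mol.
mass H2C2O4 = 0.008898 x 90.03 = 0.8011 g, so %H2C2O4 = 0.8011/0.8471 x 100 = 94.6%.

94.6%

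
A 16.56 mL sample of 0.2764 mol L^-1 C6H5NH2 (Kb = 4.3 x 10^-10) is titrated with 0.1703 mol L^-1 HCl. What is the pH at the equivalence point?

n(C6H5NH2) = 0.2764 x 0.01656 = 0.004577 mol; V(HCl) at equivalence = 0.004577/0.1703 = 0.02688 L.
At equivalence the base is fully converted to C6H5NH3+; total volume = 0.04344 L, so [C6H5NH3+] = 0.004577/0.04344 = 0.1054 M.
Ka(C6H5NH3+) = Kw/Kb = 1.0e-14 / 4.3 x 10^-10 = 2.33e-5.
[H^+] = sqrt(Ka x [C6H5NH3+]) = sqrt(2.33e-5 x 0.1054) = 0.00157 M.
pH = -log(0.00157) = 2.81.

2.81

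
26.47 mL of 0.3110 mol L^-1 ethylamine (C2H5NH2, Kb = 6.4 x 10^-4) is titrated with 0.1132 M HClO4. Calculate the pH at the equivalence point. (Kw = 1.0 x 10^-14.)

5.94

n(C2H5NH2) = 0.3110 x 0.02647 = 0.008232 mol; V(HClO4) at equivalence = 0.008232/0.1132 = 0.07272 L.
At equivalence the base is fully converted to C2H5NH3+; total volume = 0.09919 L, so [C2H5NH3+] = 0.008232/0.09919 = 0.08299 M.
Ka(C2H5NH3+) = Kw/Kb = 1.0e-14 / 6.4 x 10^-4 = 1.56e-11.
[H^+] = sqrt(Ka x [C2H5NH3+]) = sqrt(1.56e-11 x 0.08299) = 1.14e-6 M.
pH = -log(1.14e-6) = 5.94.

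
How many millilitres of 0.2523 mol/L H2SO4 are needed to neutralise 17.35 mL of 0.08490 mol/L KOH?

2.92 mL

n(KOH) = 0.08490 mol/L x 0.01735 L = 0.001473 mol.
The neutralisation is 2 KOH : 1 H2SO4, so n(H2SO4) = 0.001473 x 1/2 = 0.0007365 mol.
V(H2SO4) = 0.0007365 / 0.2523 = 0.002919 L = 2.92 mL.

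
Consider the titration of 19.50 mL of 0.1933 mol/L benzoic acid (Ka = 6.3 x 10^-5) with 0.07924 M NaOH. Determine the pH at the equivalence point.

n(C6H5COOH) = 0.1933 x 0.01950 = 0.003769 mol; V(NaOH) at equivalence = 0.003769/0.07924 = 0.04757 L.
At equivalence all the acid is converted to C6H5COO-; total volume = 0.01950 + 0.04757 = 0.06707 L, so [C6H5COO-] = 0.003769/0.06707 = 0.05620 M.
Kb = Kw/Ka = 1.0e-14 / 6.3 x 10^-5 = 1.59e-10.
[OH^-] = sqrt(Kb x [C6H5COO-]) = sqrt(1.59e-10 x 0.05620) = 2.99e-6 M.
pOH = 5.52, so pH = 14.00 - 5.52 = 8.48.

8.48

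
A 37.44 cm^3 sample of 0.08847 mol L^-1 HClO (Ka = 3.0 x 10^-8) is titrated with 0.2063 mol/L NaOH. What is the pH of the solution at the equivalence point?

n(HClO) = 0.08847 x 0.03744 = 0.003312 mol; V(NaOH) at equivalence = 0.003312/0.2063 = 0.01606 L.
At equivalence all the acid is converted to ClO-; total volume = 0.03744 + 0.01606 = 0.05350 L, so [ClO-] = 0.003312/0.05350 = 0.06192 M.
Kb = Kw/Ka = 1.0e-14 / 3.0 x 10^-8 = 3.33e-7.
[OH^-] = sqrt(Kb x [ClO-]) = sqrt(3.33e-7 x 0.06192) = 0.000144 M.
pOH = 3.84, so pH = 14.00 - 3.84 = 10.16.

10.16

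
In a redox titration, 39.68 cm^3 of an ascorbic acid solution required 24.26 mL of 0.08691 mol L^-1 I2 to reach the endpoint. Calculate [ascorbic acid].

n(I2) = 0.08691 x 0.02426 = 0.002108 mol.
From the balanced equation, 1 mol I2 reacts with 1 mol ascorbic acid, so n(ascorbic acid) = 0.002108 x 1/1 = 0.002108 mol.
[ascorbic acid] = 0.002108 / 0.03968 L = 0.0531 M.

0.0531 M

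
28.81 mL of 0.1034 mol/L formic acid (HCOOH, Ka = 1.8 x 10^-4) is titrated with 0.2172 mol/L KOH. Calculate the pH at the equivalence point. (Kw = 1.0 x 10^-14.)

n(HCOOH) = 0.1034 x 0.02881 = 0.002979 mol; V(KOH) at equivalence = 0.002979/0.2172 = 0.01372 L.
At equivalence all the acid is converted to HCOO-; total volume = 0.02881 + 0.01372 = 0.04253 L, so [HCOO-] = 0.002979/0.04253 = 0.07005 M.
Kb = Kw/Ka = 1.0e-14 / 1.8 x 10^-4 = 5.56e-11.
[OH^-] = sqrt(Kb x [HCOO-]) = sqrt(5.56e-11 x 0.07005) = 1.97e-6 M.
pOH = 5.70, so pH = 14.00 - 5.70 = 8.30.

8.30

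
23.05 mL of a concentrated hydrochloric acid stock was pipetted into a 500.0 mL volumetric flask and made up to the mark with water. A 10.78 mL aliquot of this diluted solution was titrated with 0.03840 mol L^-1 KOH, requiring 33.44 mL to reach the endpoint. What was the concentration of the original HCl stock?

2.58 M

n(KOH) = 0.03840 x 0.03344 = 0.001284 mol.
n(HCl) in the aliquot = 0.001284 mol.
[diluted HCl] = 0.001284 / 0.01078 = 0.1191 M.
Dilution factor = 500.0/23.05 = 21.69, so [stock] = 0.1191 x 21.69 = 2.58 M.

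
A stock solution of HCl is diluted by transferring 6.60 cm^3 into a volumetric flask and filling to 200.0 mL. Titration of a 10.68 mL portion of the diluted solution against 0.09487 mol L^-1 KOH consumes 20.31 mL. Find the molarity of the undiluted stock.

5.47 M

n(KOH) = 0.09487 x 0.02031 = 0.001927 mol.
n(HCl) in the aliquot = 0.001927 mol.
[diluted HCl] = 0.001927 / 0.01068 = 0.1804 M.
Dilution factor = 200.0/6.600 = 30.30, so [stock] = 0.1804 x 30.30 = 5.47 M.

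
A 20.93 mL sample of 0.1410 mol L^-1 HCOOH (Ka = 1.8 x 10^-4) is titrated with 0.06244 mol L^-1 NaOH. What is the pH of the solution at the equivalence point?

8.19

n(HCOOH) = 0.1410 x 0.02093 = 0.002951 mol; V(NaOH) at equivalence = 0.002951/0.06244 = 0.04726 L.
At equivalence all the acid is converted to HCOO-; total volume = 0.02093 + 0.04726 = 0.06819 L, so [HCOO-] = 0.002951/0.06819 = 0.04328 M.
Kb = Kw/Ka = 1.0e-14 / 1.8 x 10^-4 = 5.56e-11.
[OH^-] = sqrt(Kb x [HCOO-]) = sqrt(5.56e-11 x 0.04328) = 1.55e-6 M.
pOH = 5.81, so pH = 14.00 - 5.81 = 8.19.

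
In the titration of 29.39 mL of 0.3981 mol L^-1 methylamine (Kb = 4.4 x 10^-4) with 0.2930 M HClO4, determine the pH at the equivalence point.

n(CH3NH2) = 0.3981 x 0.02939 = 0.01170 mol; V(HClO4) at equivalence = 0.01170/0.2930 = 0.03993 L.
At equivalence the base is fully converted to CH3NH3+; total volume = 0.06932 L, so [CH3NH3+] = 0.01170/0.06932 = 0.1688 M.
Ka(CH3NH3+) = Kw/Kb = 1.0e-14 / 4.4 x 10^-4 = 2.27e-11.
[H^+] = sqrt(Ka x [CH3NH3+]) = sqrt(2.27e-11 x 0.1688) = 1.96e-6 M.
pH = -log(1.96e-6) = 5.71.

5.71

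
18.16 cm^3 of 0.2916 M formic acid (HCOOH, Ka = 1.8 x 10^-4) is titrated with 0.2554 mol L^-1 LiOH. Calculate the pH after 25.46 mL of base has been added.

12.44

n(acid) = 0.2916 x 0.01816 = 0.005295 mol; n(LiOH) added = 0.2554 x 0.02546 = 0.006502 mol.
Base is in excess by 0.006502 - 0.005295 = 0.001207 mol in a total volume of 0.04362 L.
[OH^-] = 0.001207/0.04362 = 0.02767 M, so pOH = 1.56 and pH = 14.00 - 1.56 = 12.44.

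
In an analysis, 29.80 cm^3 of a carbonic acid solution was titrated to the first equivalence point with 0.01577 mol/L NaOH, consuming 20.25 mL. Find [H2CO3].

n(NaOH) = 0.01577 x 0.02025 = 0.0003193 mol.
At the first equivalence point, 1 mol OH^- react per mol H2CO3, so n(H2CO3) = 0.0003193 / 1 = 0.0003193 mol.
[H2CO3] = 0.0003193 / 0.02980 L = 0.0107 M.

0.0107 M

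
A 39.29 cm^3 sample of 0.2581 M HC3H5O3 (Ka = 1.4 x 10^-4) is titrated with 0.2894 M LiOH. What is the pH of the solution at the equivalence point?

n(HC3H5O3) = 0.2581 x 0.03929 = 0.01014 mol; V(LiOH) at equivalence = 0.01014/0.2894 = 0.03504 L.
At equivalence all the acid is converted to C3H5O3-; total volume = 0.03929 + 0.03504 = 0.07433 L, so [C3H5O3-] = 0.01014/0.07433 = 0.1364 M.
Kb = Kw/Ka = 1.0e-14 / 1.4 x 10^-4 = 7.14e-11.
[OH^-] = sqrt(Kb x [C3H5O3-]) = sqrt(7.14e-11 x 0.1364) = 3.12e-6 M.
pOH = 5.51, so pH = 14.00 - 5.51 = 8.49.

8.49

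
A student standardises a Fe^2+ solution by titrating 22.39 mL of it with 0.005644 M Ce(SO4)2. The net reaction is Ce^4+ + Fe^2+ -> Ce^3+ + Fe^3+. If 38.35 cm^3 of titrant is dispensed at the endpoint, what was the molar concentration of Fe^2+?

n(Ce(SO4)2) = 0.005644 x 0.03835 = 0.0002164 mol.
From the balanced equation, 1 mol Ce(SO4)2 reacts with 1 mol Fe^2+, so n(Fe^2+) = 0.0002164 x 1/1 = 0.0002164 mol.
[Fe^2+] = 0.0002164 / 0.02239 L = 0.00967 M.

0.00967 M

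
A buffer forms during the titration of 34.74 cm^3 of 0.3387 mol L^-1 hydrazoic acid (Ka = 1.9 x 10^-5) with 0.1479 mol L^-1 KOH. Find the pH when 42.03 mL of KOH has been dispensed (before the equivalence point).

Initial n(HN3) = 0.3387 x 0.03474 = 0.01177 mol.
n(KOH) added = 0.1479 x 0.04203 = 0.006216 mol, converting that many moles of HN3 to N3-.
Remaining n(HN3) = 0.005550 mol; n(N3-) = 0.006216 mol.
By Henderson-Hasselbalch, pH = pKa + log([A^-]/[HA]) = 4.72 + log(0.006216/0.005550) = 4.72 + (+0.05) = 4.77.

4.77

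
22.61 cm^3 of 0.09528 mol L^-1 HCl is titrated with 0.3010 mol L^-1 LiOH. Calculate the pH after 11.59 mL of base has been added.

n(acid) = 0.09528 x 0.02261 = 0.002154 mol; n(LiOH) added = 0.3010 x 0.01159 = 0.003489 mol.
Base is in excess by 0.003489 - 0.002154 = 0.001334 mol in a total volume of 0.03420 L.
[OH^-] = 0.001334/0.03420 = 0.03901 M, so pOH = 1.41 and pH = 14.00 - 1.41 = 12.59.

12.59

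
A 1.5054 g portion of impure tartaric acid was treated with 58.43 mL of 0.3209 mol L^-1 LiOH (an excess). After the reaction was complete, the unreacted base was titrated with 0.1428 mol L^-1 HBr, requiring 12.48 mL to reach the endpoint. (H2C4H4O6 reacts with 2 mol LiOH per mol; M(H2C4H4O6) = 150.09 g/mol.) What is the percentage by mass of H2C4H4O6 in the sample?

84.6%

Total n(LiOH) added = 0.3209 x 0.05843 = 0.01875 mol.
n(HBr) used = 0.1428 x 0.01248 = 0.001782 mol, which equals the excess n(LiOH).
So n(LiOH) consumed by the sample = 0.01875 - 0.001782 = 0.01697 mol.
n(H2C4H4O6) = 0.01697 / 2 = 0.008484 mol.
mass H2C4H4O6 = 0.008484 x 150.09 = 1.273 g, so %H2C4H4O6 = 1.273/1.5054 x 100 = 84.6%.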